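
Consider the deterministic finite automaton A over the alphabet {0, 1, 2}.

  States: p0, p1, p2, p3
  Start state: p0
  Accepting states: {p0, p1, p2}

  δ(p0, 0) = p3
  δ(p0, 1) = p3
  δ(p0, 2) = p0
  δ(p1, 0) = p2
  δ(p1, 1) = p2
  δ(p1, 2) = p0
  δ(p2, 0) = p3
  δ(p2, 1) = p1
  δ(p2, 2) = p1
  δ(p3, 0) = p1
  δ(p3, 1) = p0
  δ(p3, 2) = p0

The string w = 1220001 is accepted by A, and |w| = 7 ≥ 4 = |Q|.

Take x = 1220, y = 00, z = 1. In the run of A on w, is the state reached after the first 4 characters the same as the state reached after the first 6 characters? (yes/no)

State sequence: p0 -1-> p3 -2-> p0 -2-> p0 -0-> p3 -0-> p1 -0-> p2

After x (step 4): p3. After xy (step 6): p2.
They differ (p3 ≠ p2), so y is not a cycle from the state after x; this split is not the one the pumping-lemma construction produces, and pumping y need not keep the string in L(A).

no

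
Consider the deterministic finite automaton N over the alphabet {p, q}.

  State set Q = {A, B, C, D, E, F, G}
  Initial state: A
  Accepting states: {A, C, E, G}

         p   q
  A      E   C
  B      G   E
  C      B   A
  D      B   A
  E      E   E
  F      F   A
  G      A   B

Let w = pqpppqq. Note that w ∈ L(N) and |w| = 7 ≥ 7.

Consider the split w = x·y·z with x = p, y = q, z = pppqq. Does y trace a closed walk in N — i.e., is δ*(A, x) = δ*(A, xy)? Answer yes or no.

Run of N on the first 2 characters of w = p q:
  step 0: A  (start)
  step 1: E  (read p: A→E)
  step 2: E  (read q: E→E)

After x (step 1): E. After xy (step 2): E.
They match, so y = q drives N around a cycle from E back to itself; pumping y any number of times keeps N in E before reading z, and xyⁱz ∈ L(N) for every i ≥ 0.

yes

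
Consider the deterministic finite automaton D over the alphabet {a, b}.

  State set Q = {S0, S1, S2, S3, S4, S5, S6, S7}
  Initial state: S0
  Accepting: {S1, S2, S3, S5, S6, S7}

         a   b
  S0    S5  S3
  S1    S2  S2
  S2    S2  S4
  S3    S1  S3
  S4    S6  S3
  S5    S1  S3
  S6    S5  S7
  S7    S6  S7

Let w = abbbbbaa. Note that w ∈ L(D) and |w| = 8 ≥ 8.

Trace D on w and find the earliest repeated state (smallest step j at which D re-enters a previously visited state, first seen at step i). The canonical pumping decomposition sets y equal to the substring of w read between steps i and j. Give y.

Run of D on w = a b b b b b a a:
  step 0: S0  (start)
  step 1: S5  (read a: S0→S5)
  step 2: S3  (read b: S5→S3)
  step 3: S3  (read b: S3→S3)   ← first repeat (S3 seen earlier)
  step 4: S3  (read b: S3→S3)
  step 5: S3  (read b: S3→S3)
  step 6: S3  (read b: S3→S3)
  step 7: S1  (read a: S3→S1)
  step 8: S2  (read a: S1→S2)

So i = 2, j = 3, giving x = w[0:2] = ab, y = w[2:3] = b, z = w[3:8] = bbbaa.
Check: |xy| = 3 ≤ 8 and |y| = 1 ≥ 1. Reading y takes D from S3 back to S3, so every xyⁱz is accepted.
Pumping length from the standard proof: p = 8 (the number of states). The repeated state found above gives |xy| = j ≤ 8 and |y| = j − i ≥ 1.

b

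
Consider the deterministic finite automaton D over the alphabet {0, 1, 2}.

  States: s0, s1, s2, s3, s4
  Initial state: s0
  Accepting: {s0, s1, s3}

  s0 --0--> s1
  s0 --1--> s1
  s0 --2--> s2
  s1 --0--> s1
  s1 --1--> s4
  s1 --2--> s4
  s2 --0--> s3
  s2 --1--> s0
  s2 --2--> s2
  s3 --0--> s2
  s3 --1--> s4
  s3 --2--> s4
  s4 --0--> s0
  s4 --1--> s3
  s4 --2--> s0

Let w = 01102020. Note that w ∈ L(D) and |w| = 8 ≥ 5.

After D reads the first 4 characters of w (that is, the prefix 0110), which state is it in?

s2

State sequence: s0 -0-> s1 -1-> s4 -1-> s3 -0-> s2

After reading 4 characters, D is in state s2.
(This kind of state-tracing is the core of the pumping-lemma construction: with 5 states, pigeonhole forces a repeat within the first 5 steps.)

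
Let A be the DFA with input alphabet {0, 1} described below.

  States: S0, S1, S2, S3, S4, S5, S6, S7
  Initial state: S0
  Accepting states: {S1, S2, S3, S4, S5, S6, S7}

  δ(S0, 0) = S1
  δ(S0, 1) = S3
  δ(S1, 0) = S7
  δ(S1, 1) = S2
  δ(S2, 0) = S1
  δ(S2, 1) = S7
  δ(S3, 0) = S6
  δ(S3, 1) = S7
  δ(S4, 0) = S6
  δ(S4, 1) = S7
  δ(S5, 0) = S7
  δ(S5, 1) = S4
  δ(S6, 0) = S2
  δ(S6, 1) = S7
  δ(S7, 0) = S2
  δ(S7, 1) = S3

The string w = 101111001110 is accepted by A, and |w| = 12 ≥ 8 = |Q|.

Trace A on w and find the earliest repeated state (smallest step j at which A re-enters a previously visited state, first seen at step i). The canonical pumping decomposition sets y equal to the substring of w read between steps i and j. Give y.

Run of A on w = 1 0 1 1 1 1 0 0 1 1 1 0:
  step 0: S0  (start)
  step 1: S3  (read 1: S0→S3)
  step 2: S6  (read 0: S3→S6)
  step 3: S7  (read 1: S6→S7)
  step 4: S3  (read 1: S7→S3)   ← first repeat (S3 seen earlier)
  step 5: S7  (read 1: S3→S7)
  step 6: S3  (read 1: S7→S3)
  step 7: S6  (read 0: S3→S6)
  step 8: S2  (read 0: S6→S2)
  step 9: S7  (read 1: S2→S7)
  step 10: S3  (read 1: S7→S3)
  step 11: S7  (read 1: S3→S7)
  step 12: S2  (read 0: S7→S2)

So i = 1, j = 4, giving x = w[0:1] = 1, y = w[1:4] = 011, z = w[4:12] = 11001110.
Check: |xy| = 4 ≤ 8 and |y| = 3 ≥ 1. Reading y takes A from S3 back to S3, so every xyⁱz is accepted.
With |Q| = 8, pigeonhole forces a state repeat no later than step 8; the substring read between the first and second visits to that state can be pumped.

011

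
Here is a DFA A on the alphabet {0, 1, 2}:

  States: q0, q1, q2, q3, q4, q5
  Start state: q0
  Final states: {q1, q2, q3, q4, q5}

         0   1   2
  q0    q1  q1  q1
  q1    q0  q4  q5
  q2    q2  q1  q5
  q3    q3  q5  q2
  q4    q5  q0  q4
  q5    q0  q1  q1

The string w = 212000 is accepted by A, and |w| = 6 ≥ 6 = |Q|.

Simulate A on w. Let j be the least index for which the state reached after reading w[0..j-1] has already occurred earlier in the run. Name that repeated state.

q4

State sequence: q0 -2-> q1 -1-> q4 -2-> q4 -0-> q5 -0-> q0 -0-> q1
First repeat at step 3: q4 was already visited.

The earliest repeat is at step j = 3: A is in q4, which it already visited at step i = 2.
With |Q| = 6, pigeonhole forces a state repeat no later than step 6; the substring read between the first and second visits to that state can be pumped.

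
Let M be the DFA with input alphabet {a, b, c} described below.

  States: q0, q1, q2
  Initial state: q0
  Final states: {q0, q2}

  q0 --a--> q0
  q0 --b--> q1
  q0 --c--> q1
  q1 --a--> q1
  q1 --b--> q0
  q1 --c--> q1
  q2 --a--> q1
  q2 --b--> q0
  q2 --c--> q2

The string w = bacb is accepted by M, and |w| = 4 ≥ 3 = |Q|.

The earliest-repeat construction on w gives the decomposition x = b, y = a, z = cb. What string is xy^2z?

baacb

xy^2z = b·a·a·cb = baacb.
Reading y = a takes M from q1 back to q1, so after x·y·y the machine is still in q1, and z then leads to the accepting state q0. Hence baacb ∈ L(M).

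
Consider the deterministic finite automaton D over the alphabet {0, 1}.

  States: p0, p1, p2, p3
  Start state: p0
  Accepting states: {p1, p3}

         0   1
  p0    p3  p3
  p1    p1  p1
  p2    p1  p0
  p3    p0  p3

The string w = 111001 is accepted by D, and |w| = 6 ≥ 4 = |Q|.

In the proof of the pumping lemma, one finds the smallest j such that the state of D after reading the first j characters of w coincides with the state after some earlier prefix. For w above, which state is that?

Run of D on w = 1 1 1 0 0 1:
  step 0: p0  (start)
  step 1: p3  (read 1: p0→p3)
  step 2: p3  (read 1: p3→p3)   ← first repeat (p3 seen earlier)
  step 3: p3  (read 1: p3→p3)
  step 4: p0  (read 0: p3→p0)
  step 5: p3  (read 0: p0→p3)
  step 6: p3  (read 1: p3→p3)

The earliest repeat is at step j = 2: D is in p3, which it already visited at step i = 1.
The DFA has 4 states, so the proof of the pumping lemma guarantees a repeated state among the first 4+1 visited; the segment between the two visits is the pumpable y.

p3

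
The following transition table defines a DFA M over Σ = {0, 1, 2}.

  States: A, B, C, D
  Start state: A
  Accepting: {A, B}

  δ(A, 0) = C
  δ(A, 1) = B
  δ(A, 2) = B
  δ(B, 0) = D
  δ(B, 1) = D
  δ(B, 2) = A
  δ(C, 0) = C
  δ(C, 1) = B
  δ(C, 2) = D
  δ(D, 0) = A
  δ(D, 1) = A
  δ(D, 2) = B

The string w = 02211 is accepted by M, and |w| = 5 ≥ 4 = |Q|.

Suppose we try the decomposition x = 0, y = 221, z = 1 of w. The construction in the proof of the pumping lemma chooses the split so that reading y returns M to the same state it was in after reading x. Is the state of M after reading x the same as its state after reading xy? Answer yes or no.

no

State sequence: A -0-> C -2-> D -2-> B -1-> D

After x (step 1): C. After xy (step 4): D.
They differ (C ≠ D), so y is not a cycle from the state after x; this split is not the one the pumping-lemma construction produces, and pumping y need not keep the string in L(M).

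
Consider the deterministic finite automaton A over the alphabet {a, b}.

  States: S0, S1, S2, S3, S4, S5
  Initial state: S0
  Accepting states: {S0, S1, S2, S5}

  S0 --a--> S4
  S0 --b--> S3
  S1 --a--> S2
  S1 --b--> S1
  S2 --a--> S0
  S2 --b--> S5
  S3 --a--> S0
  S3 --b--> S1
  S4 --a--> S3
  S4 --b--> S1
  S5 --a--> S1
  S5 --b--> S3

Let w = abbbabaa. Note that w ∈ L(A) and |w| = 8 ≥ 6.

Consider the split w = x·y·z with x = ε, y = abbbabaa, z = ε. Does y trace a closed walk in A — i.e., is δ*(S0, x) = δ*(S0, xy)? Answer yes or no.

no

Run of A on the first 8 characters of w = a b b b a b a a:
  step 0: S0  (start)
  step 1: S4  (read a: S0→S4)
  step 2: S1  (read b: S4→S1)
  step 3: S1  (read b: S1→S1)
  step 4: S1  (read b: S1→S1)
  step 5: S2  (read a: S1→S2)
  step 6: S5  (read b: S2→S5)
  step 7: S1  (read a: S5→S1)
  step 8: S2  (read a: S1→S2)

After x (step 0): S0. After xy (step 8): S2.
They differ (S0 ≠ S2), so y is not a cycle from the state after x; this split is not the one the pumping-lemma construction produces, and pumping y need not keep the string in L(A).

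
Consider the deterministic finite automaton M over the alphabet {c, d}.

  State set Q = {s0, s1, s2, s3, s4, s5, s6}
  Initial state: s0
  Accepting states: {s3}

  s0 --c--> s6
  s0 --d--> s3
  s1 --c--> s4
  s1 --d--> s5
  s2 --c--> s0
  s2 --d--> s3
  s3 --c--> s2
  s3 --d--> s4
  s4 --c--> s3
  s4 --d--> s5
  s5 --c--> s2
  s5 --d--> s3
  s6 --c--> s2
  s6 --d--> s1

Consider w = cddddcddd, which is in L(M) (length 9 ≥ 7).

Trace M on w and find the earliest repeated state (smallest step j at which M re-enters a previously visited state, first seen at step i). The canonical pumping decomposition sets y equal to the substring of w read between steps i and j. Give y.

Run of M on w = c d d d d c d d d:
  step 0: s0  (start)
  step 1: s6  (read c: s0→s6)
  step 2: s1  (read d: s6→s1)
  step 3: s5  (read d: s1→s5)
  step 4: s3  (read d: s5→s3)
  step 5: s4  (read d: s3→s4)
  step 6: s3  (read c: s4→s3)   ← first repeat (s3 seen earlier)
  step 7: s4  (read d: s3→s4)
  step 8: s5  (read d: s4→s5)
  step 9: s3  (read d: s5→s3)

So i = 4, j = 6, giving x = w[0:4] = cddd, y = w[4:6] = dc, z = w[6:9] = ddd.
Check: |xy| = 6 ≤ 7 and |y| = 2 ≥ 1. Reading y takes M from s3 back to s3, so every xyⁱz is accepted.

dc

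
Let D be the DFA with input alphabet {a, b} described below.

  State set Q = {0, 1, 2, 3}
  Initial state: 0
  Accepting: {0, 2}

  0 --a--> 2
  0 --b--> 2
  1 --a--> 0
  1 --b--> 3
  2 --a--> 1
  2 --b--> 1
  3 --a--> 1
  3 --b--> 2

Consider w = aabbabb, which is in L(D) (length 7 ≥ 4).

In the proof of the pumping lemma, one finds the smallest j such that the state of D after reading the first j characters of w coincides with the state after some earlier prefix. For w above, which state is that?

State sequence: 0 -a-> 2 -a-> 1 -b-> 3 -b-> 2 -a-> 1 -b-> 3 -b-> 2
First repeat at step 4: 2 was already visited.

The earliest repeat is at step j = 4: D is in 2, which it already visited at step i = 1.
With |Q| = 4, pigeonhole forces a state repeat no later than step 4; the substring read between the first and second visits to that state can be pumped.

2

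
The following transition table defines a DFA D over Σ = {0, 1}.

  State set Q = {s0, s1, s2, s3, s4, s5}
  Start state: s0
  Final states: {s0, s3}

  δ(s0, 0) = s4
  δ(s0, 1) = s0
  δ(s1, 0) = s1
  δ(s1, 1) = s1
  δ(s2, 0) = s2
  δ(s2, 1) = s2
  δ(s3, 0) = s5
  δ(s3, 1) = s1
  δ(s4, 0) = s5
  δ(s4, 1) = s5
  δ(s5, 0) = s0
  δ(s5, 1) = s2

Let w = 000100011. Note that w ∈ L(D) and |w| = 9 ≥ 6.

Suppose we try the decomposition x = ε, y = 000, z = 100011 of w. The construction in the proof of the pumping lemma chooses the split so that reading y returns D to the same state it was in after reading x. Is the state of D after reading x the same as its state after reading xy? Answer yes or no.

yes

State sequence: s0 -0-> s4 -0-> s5 -0-> s0

After x (step 0): s0. After xy (step 3): s0.
They match, so y = 000 drives D around a cycle from s0 back to itself; pumping y any number of times keeps D in s0 before reading z, and xyⁱz ∈ L(D) for every i ≥ 0.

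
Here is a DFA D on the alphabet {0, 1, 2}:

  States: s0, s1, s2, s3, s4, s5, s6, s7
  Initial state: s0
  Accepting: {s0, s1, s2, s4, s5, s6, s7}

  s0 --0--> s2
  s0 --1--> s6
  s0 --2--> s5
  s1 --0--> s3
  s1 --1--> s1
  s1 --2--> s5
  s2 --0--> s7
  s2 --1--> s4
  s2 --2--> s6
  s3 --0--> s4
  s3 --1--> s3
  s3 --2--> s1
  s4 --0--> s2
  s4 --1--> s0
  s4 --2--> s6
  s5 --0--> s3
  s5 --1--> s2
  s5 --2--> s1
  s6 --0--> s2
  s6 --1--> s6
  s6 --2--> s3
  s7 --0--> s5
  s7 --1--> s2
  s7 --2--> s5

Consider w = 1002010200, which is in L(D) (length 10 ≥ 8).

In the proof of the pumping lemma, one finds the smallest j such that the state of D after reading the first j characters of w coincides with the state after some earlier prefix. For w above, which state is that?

s3

Run of D on w = 1 0 0 2 0 1 0 2 0 0:
  step 0: s0  (start)
  step 1: s6  (read 1: s0→s6)
  step 2: s2  (read 0: s6→s2)
  step 3: s7  (read 0: s2→s7)
  step 4: s5  (read 2: s7→s5)
  step 5: s3  (read 0: s5→s3)
  step 6: s3  (read 1: s3→s3)   ← first repeat (s3 seen earlier)
  step 7: s4  (read 0: s3→s4)
  step 8: s6  (read 2: s4→s6)
  step 9: s2  (read 0: s6→s2)
  step 10: s7  (read 0: s2→s7)

The earliest repeat is at step j = 6: D is in s3, which it already visited at step i = 5.
With |Q| = 8, pigeonhole forces a state repeat no later than step 8; the substring read between the first and second visits to that state can be pumped.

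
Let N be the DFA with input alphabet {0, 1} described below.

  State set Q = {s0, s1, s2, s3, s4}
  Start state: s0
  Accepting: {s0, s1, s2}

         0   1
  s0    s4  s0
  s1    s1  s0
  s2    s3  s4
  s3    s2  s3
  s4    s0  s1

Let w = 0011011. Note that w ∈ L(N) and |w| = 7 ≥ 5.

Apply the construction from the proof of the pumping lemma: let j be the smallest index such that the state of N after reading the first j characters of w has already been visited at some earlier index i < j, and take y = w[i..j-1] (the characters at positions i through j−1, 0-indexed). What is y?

State sequence: s0 -0-> s4 -0-> s0 -1-> s0 -1-> s0 -0-> s4 -1-> s1 -1-> s0
First repeat at step 2: s0 was already visited.

So i = 0, j = 2, giving x = w[0:0] = ε, y = w[0:2] = 00, z = w[2:7] = 11011.
Check: |xy| = 2 ≤ 5 and |y| = 2 ≥ 1. Reading y takes N from s0 back to s0, so every xyⁱz is accepted.

00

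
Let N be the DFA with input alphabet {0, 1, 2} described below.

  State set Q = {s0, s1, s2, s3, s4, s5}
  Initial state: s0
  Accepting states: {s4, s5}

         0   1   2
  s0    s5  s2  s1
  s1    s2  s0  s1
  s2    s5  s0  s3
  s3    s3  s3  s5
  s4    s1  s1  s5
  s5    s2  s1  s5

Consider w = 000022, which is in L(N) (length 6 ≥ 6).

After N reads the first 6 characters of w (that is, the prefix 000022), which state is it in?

s5

State sequence: s0 -0-> s5 -0-> s2 -0-> s5 -0-> s2 -2-> s3 -2-> s5

After reading 6 characters, N is in state s5.
(This kind of state-tracing is the core of the pumping-lemma construction: with 6 states, pigeonhole forces a repeat within the first 6 steps.)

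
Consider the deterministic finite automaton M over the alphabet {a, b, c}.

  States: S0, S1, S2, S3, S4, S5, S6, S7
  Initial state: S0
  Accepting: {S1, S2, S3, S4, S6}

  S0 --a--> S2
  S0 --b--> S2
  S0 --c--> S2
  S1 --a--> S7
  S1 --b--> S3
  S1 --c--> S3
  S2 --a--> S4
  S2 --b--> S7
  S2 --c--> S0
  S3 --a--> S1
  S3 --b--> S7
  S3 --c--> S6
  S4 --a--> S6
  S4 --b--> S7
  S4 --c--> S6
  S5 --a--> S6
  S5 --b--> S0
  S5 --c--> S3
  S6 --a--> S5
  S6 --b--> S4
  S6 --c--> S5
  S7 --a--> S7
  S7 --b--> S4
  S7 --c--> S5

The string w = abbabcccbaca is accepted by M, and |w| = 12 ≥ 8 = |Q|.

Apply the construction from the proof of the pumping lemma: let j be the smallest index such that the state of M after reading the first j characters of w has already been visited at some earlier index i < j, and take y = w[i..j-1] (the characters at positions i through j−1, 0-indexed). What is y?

ab

Run of M on w = a b b a b c c c b a c a:
  step 0: S0  (start)
  step 1: S2  (read a: S0→S2)
  step 2: S7  (read b: S2→S7)
  step 3: S4  (read b: S7→S4)
  step 4: S6  (read a: S4→S6)
  step 5: S4  (read b: S6→S4)   ← first repeat (S4 seen earlier)
  step 6: S6  (read c: S4→S6)
  step 7: S5  (read c: S6→S5)
  step 8: S3  (read c: S5→S3)
  step 9: S7  (read b: S3→S7)
  step 10: S7  (read a: S7→S7)
  step 11: S5  (read c: S7→S5)
  step 12: S6  (read a: S5→S6)

So i = 3, j = 5, giving x = w[0:3] = abb, y = w[3:5] = ab, z = w[5:12] = cccbaca.
Check: |xy| = 5 ≤ 8 and |y| = 2 ≥ 1. Reading y takes M from S4 back to S4, so every xyⁱz is accepted.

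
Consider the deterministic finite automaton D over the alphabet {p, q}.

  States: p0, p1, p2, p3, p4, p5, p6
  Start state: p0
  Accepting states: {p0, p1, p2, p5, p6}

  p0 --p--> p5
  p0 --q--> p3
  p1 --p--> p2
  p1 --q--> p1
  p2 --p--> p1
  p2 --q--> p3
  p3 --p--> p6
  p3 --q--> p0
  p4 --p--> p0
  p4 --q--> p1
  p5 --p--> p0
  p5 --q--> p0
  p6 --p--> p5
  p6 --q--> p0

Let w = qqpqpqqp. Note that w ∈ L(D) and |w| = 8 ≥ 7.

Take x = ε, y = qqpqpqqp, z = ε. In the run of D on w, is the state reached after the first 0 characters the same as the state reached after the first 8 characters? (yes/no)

Run of D on the first 8 characters of w = q q p q p q q p:
  step 0: p0  (start)
  step 1: p3  (read q: p0→p3)
  step 2: p0  (read q: p3→p0)
  step 3: p5  (read p: p0→p5)
  step 4: p0  (read q: p5→p0)
  step 5: p5  (read p: p0→p5)
  step 6: p0  (read q: p5→p0)
  step 7: p3  (read q: p0→p3)
  step 8: p6  (read p: p3→p6)

After x (step 0): p0. After xy (step 8): p6.
They differ (p0 ≠ p6), so y is not a cycle from the state after x; this split is not the one the pumping-lemma construction produces, and pumping y need not keep the string in L(D).

no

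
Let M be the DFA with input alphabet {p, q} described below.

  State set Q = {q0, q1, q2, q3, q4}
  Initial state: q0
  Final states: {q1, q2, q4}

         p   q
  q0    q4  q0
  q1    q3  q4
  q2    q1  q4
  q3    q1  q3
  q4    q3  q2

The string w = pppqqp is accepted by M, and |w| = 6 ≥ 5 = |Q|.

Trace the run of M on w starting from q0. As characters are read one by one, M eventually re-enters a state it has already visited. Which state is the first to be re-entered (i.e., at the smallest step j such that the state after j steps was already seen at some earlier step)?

State sequence: q0 -p-> q4 -p-> q3 -p-> q1 -q-> q4 -q-> q2 -p-> q1
First repeat at step 4: q4 was already visited.

The earliest repeat is at step j = 4: M is in q4, which it already visited at step i = 1.
Since M has 5 states, any run of length ≥ 5 visits 5+1 states, so by pigeonhole some state repeats within the first 5 steps — that repeat gives the pumpable loop.

q4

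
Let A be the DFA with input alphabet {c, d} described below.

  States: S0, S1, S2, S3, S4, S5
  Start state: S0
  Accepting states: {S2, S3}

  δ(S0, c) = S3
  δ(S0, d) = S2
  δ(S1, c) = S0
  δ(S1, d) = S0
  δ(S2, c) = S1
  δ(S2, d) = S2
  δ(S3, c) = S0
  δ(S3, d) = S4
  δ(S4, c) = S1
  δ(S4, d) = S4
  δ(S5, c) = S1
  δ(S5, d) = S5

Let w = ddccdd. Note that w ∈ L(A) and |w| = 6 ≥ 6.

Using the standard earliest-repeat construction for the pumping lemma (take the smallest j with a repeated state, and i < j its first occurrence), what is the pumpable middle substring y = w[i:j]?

Run of A on w = d d c c d d:
  step 0: S0  (start)
  step 1: S2  (read d: S0→S2)
  step 2: S2  (read d: S2→S2)   ← first repeat (S2 seen earlier)
  step 3: S1  (read c: S2→S1)
  step 4: S0  (read c: S1→S0)
  step 5: S2  (read d: S0→S2)
  step 6: S2  (read d: S2→S2)

So i = 1, j = 2, giving x = w[0:1] = d, y = w[1:2] = d, z = w[2:6] = ccdd.
Check: |xy| = 2 ≤ 6 and |y| = 1 ≥ 1. Reading y takes A from S2 back to S2, so every xyⁱz is accepted.
The DFA has 6 states, so the proof of the pumping lemma guarantees a repeated state among the first 6+1 visited; the segment between the two visits is the pumpable y.

d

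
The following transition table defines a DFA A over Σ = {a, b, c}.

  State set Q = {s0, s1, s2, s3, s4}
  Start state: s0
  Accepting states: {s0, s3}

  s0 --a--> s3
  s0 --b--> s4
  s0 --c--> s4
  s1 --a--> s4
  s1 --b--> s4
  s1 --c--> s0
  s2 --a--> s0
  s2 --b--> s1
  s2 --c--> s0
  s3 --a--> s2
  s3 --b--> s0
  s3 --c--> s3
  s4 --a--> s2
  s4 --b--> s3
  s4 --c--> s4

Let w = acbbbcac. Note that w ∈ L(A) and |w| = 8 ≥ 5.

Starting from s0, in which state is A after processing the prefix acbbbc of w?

State sequence: s0 -a-> s3 -c-> s3 -b-> s0 -b-> s4 -b-> s3 -c-> s3

After reading 6 characters, A is in state s3.

s3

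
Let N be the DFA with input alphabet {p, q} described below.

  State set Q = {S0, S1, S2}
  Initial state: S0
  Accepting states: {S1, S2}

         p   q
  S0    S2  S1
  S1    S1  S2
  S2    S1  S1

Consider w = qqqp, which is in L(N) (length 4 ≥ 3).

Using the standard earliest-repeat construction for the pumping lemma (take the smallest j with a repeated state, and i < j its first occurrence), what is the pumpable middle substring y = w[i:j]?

qq

State sequence: S0 -q-> S1 -q-> S2 -q-> S1 -p-> S1
First repeat at step 3: S1 was already visited.

So i = 1, j = 3, giving x = w[0:1] = q, y = w[1:3] = qq, z = w[3:4] = p.
Check: |xy| = 3 ≤ 3 and |y| = 2 ≥ 1. Reading y takes N from S1 back to S1, so every xyⁱz is accepted.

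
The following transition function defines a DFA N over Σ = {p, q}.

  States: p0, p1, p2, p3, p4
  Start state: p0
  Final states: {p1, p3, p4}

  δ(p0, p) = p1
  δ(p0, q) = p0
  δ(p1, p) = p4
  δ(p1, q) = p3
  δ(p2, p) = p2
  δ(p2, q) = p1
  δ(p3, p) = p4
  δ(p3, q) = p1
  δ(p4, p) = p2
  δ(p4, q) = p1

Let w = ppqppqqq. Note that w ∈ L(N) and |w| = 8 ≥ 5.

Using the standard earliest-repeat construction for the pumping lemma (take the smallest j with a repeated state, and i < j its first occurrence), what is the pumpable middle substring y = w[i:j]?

State sequence: p0 -p-> p1 -p-> p4 -q-> p1 -p-> p4 -p-> p2 -q-> p1 -q-> p3 -q-> p1
First repeat at step 3: p1 was already visited.

So i = 1, j = 3, giving x = w[0:1] = p, y = w[1:3] = pq, z = w[3:8] = ppqqq.
Check: |xy| = 3 ≤ 5 and |y| = 2 ≥ 1. Reading y takes N from p1 back to p1, so every xyⁱz is accepted.
Since N has 5 states, any run of length ≥ 5 visits 5+1 states, so by pigeonhole some state repeats within the first 5 steps — that repeat gives the pumpable loop.

pq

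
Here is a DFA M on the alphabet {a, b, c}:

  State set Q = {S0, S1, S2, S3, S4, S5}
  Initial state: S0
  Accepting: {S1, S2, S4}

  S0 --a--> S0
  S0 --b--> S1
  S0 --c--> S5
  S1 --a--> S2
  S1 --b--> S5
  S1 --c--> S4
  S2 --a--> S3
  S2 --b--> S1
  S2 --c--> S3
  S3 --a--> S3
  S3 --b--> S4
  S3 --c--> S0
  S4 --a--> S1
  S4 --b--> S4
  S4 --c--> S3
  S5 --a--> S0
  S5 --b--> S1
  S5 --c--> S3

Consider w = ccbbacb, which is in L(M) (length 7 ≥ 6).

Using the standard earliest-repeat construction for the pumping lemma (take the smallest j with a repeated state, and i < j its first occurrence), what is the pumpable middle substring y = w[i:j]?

b

Run of M on w = c c b b a c b:
  step 0: S0  (start)
  step 1: S5  (read c: S0→S5)
  step 2: S3  (read c: S5→S3)
  step 3: S4  (read b: S3→S4)
  step 4: S4  (read b: S4→S4)   ← first repeat (S4 seen earlier)
  step 5: S1  (read a: S4→S1)
  step 6: S4  (read c: S1→S4)
  step 7: S4  (read b: S4→S4)

So i = 3, j = 4, giving x = w[0:3] = ccb, y = w[3:4] = b, z = w[4:7] = acb.
Check: |xy| = 4 ≤ 6 and |y| = 1 ≥ 1. Reading y takes M from S4 back to S4, so every xyⁱz is accepted.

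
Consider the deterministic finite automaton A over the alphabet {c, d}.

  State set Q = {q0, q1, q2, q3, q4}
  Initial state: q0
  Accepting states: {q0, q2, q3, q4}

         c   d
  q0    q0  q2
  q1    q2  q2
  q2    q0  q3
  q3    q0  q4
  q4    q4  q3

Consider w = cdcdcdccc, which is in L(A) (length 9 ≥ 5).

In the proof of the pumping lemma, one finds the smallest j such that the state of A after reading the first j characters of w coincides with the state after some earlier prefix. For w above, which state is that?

State sequence: q0 -c-> q0 -d-> q2 -c-> q0 -d-> q2 -c-> q0 -d-> q2 -c-> q0 -c-> q0 -c-> q0
First repeat at step 1: q0 was already visited.

The earliest repeat is at step j = 1: A is in q0, which it already visited at step i = 0.
The DFA has 5 states, so the proof of the pumping lemma guarantees a repeated state among the first 5+1 visited; the segment between the two visits is the pumpable y.

q0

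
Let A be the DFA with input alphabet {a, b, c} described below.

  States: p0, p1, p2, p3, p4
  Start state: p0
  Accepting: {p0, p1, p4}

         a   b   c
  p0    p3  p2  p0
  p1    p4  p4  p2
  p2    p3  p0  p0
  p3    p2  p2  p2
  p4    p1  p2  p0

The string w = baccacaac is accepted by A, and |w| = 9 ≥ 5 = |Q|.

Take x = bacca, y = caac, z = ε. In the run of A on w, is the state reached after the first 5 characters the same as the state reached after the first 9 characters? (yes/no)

Run of A on the first 9 characters of w = b a c c a c a a c:
  step 0: p0  (start)
  step 1: p2  (read b: p0→p2)
  step 2: p3  (read a: p2→p3)
  step 3: p2  (read c: p3→p2)
  step 4: p0  (read c: p2→p0)
  step 5: p3  (read a: p0→p3)
  step 6: p2  (read c: p3→p2)
  step 7: p3  (read a: p2→p3)
  step 8: p2  (read a: p3→p2)
  step 9: p0  (read c: p2→p0)

After x (step 5): p3. After xy (step 9): p0.
They differ (p3 ≠ p0), so y is not a cycle from the state after x; this split is not the one the pumping-lemma construction produces, and pumping y need not keep the string in L(A).

no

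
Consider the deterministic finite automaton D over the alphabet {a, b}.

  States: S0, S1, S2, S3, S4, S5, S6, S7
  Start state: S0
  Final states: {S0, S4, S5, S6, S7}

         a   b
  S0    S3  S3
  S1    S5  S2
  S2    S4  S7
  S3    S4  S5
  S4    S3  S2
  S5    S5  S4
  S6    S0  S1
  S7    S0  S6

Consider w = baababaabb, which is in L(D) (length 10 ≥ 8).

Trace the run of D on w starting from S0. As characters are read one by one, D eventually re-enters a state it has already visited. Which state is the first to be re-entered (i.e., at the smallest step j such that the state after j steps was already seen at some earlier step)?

State sequence: S0 -b-> S3 -a-> S4 -a-> S3 -b-> S5 -a-> S5 -b-> S4 -a-> S3 -a-> S4 -b-> S2 -b-> S7
First repeat at step 3: S3 was already visited.

The earliest repeat is at step j = 3: D is in S3, which it already visited at step i = 1.
Pumping length from the standard proof: p = 8 (the number of states). The repeated state found above gives |xy| = j ≤ 8 and |y| = j − i ≥ 1.

S3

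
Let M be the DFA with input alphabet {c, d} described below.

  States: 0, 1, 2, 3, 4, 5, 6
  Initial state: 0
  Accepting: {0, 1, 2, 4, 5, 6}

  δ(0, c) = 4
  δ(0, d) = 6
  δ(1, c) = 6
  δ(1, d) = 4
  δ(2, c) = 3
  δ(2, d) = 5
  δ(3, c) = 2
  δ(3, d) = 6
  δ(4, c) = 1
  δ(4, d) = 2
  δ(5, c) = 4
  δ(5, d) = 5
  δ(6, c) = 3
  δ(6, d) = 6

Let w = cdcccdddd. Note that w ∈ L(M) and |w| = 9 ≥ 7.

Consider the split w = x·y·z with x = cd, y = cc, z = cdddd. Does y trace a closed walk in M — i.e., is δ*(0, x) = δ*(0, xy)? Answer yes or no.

yes

Run of M on the first 4 characters of w = c d c c:
  step 0: 0  (start)
  step 1: 4  (read c: 0→4)
  step 2: 2  (read d: 4→2)
  step 3: 3  (read c: 2→3)
  step 4: 2  (read c: 3→2)

After x (step 2): 2. After xy (step 4): 2.
They match, so y = cc drives M around a cycle from 2 back to itself; pumping y any number of times keeps M in 2 before reading z, and xyⁱz ∈ L(M) for every i ≥ 0.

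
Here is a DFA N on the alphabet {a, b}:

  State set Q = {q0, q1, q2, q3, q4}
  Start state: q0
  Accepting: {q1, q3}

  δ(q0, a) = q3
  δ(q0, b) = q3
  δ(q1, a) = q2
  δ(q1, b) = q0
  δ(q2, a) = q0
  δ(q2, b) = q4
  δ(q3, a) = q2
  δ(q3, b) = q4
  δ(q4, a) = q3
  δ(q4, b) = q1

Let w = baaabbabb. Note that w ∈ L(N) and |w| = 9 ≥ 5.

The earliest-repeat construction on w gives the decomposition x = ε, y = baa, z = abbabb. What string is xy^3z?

baabaabaaabbabb

xy^3z = ε·baa·baa·baa·abbabb = baabaabaaabbabb.
Reading y = baa takes N from q0 back to q0, so after x·y·y·y the machine is still in q0, and z then leads to the accepting state q1. Hence baabaabaaabbabb ∈ L(N).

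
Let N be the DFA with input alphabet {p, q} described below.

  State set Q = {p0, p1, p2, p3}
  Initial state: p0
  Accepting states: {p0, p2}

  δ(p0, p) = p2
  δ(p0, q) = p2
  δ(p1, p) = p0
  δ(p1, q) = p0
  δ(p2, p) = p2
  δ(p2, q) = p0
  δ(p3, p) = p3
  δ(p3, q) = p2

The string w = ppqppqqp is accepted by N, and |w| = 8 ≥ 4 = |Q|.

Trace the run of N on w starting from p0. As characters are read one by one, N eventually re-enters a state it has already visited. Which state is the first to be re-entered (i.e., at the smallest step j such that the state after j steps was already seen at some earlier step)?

State sequence: p0 -p-> p2 -p-> p2 -q-> p0 -p-> p2 -p-> p2 -q-> p0 -q-> p2 -p-> p2
First repeat at step 2: p2 was already visited.

The earliest repeat is at step j = 2: N is in p2, which it already visited at step i = 1.
With |Q| = 4, pigeonhole forces a state repeat no later than step 4; the substring read between the first and second visits to that state can be pumped.

p2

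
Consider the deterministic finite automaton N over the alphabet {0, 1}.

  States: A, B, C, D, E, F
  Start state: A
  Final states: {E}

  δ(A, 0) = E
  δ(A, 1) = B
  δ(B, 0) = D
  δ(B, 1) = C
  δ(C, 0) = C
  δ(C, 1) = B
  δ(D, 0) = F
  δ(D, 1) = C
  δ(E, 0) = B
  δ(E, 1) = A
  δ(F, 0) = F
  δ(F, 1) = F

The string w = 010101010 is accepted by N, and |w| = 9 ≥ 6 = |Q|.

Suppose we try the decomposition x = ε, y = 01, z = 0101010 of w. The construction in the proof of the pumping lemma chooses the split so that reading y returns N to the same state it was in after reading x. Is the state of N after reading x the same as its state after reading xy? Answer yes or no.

yes

State sequence: A -0-> E -1-> A

After x (step 0): A. After xy (step 2): A.
They match, so y = 01 drives N around a cycle from A back to itself; pumping y any number of times keeps N in A before reading z, and xyⁱz ∈ L(N) for every i ≥ 0.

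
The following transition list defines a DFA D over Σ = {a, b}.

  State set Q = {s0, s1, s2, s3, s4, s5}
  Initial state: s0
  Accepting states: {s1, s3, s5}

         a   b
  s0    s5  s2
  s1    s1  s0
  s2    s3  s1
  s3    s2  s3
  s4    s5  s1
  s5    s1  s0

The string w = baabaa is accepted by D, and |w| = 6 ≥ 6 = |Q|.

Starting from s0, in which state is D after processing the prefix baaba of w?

State sequence: s0 -b-> s2 -a-> s3 -a-> s2 -b-> s1 -a-> s1

After reading 5 characters, D is in state s1.
(This kind of state-tracing is the core of the pumping-lemma construction: with 6 states, pigeonhole forces a repeat within the first 6 steps.)

s1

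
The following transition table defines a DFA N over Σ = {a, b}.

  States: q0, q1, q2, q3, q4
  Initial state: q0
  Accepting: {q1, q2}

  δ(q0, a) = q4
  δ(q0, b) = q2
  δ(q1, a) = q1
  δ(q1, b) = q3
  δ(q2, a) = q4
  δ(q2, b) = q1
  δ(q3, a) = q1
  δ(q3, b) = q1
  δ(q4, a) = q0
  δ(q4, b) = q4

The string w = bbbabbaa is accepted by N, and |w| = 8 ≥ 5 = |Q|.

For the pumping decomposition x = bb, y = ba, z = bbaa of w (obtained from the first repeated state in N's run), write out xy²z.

xy^2z = bb·ba·ba·bbaa = bbbababbaa.
Reading y = ba takes N from q1 back to q1, so after x·y·y the machine is still in q1, and z then leads to the accepting state q1. Hence bbbababbaa ∈ L(N).

bbbababbaa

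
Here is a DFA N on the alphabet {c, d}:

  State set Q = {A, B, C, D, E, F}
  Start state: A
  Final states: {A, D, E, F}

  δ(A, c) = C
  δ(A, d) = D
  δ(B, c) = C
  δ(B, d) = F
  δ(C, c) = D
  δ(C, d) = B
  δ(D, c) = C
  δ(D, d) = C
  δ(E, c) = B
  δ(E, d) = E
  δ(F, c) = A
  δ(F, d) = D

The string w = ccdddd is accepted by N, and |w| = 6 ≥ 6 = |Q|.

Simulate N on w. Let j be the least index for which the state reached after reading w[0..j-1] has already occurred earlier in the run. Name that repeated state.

State sequence: A -c-> C -c-> D -d-> C -d-> B -d-> F -d-> D
First repeat at step 3: C was already visited.

The earliest repeat is at step j = 3: N is in C, which it already visited at step i = 1.

C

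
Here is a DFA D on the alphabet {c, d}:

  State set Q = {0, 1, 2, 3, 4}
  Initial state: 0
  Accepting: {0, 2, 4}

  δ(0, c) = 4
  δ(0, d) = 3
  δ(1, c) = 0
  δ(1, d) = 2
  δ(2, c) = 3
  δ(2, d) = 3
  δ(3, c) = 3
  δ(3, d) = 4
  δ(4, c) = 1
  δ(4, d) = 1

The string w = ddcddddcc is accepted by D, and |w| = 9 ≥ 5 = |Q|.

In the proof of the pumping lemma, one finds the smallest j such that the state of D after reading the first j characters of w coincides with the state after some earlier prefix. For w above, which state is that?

3

Run of D on w = d d c d d d d c c:
  step 0: 0  (start)
  step 1: 3  (read d: 0→3)
  step 2: 4  (read d: 3→4)
  step 3: 1  (read c: 4→1)
  step 4: 2  (read d: 1→2)
  step 5: 3  (read d: 2→3)   ← first repeat (3 seen earlier)
  step 6: 4  (read d: 3→4)
  step 7: 1  (read d: 4→1)
  step 8: 0  (read c: 1→0)
  step 9: 4  (read c: 0→4)

The earliest repeat is at step j = 5: D is in 3, which it already visited at step i = 1.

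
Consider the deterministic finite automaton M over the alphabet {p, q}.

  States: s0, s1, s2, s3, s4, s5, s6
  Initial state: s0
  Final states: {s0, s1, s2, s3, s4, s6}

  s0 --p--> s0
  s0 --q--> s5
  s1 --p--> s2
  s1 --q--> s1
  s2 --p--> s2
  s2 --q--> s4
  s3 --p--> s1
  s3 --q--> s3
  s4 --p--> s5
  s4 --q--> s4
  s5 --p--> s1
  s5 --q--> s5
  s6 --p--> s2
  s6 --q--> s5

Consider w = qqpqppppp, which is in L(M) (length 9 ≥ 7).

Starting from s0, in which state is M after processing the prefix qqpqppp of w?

s2

Run of M on the first 7 characters of w = q q p q p p p:
  step 0: s0  (start)
  step 1: s5  (read q: s0→s5)
  step 2: s5  (read q: s5→s5)
  step 3: s1  (read p: s5→s1)
  step 4: s1  (read q: s1→s1)
  step 5: s2  (read p: s1→s2)
  step 6: s2  (read p: s2→s2)
  step 7: s2  (read p: s2→s2)

After reading 7 characters, M is in state s2.
(This kind of state-tracing is the core of the pumping-lemma construction: with 7 states, pigeonhole forces a repeat within the first 7 steps.)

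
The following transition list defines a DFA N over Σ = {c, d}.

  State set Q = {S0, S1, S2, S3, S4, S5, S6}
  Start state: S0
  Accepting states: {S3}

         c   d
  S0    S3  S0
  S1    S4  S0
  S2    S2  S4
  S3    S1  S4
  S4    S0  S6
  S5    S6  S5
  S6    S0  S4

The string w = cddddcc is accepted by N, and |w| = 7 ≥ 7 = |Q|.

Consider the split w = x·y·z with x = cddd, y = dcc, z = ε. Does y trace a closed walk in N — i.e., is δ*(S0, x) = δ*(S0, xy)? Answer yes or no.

Run of N on the first 7 characters of w = c d d d d c c:
  step 0: S0  (start)
  step 1: S3  (read c: S0→S3)
  step 2: S4  (read d: S3→S4)
  step 3: S6  (read d: S4→S6)
  step 4: S4  (read d: S6→S4)
  step 5: S6  (read d: S4→S6)
  step 6: S0  (read c: S6→S0)
  step 7: S3  (read c: S0→S3)

After x (step 4): S4. After xy (step 7): S3.
They differ (S4 ≠ S3), so y is not a cycle from the state after x; this split is not the one the pumping-lemma construction produces, and pumping y need not keep the string in L(N).

no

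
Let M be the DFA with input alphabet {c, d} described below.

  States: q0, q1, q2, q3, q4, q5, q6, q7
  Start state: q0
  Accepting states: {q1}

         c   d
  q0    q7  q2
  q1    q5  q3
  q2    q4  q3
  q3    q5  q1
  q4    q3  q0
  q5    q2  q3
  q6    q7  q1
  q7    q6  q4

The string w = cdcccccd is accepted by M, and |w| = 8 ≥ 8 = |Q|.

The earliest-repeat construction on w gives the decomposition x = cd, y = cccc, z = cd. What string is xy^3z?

xy^3z = cd·cccc·cccc·cccc·cd = cdcccccccccccccd.
Reading y = cccc takes M from q4 back to q4, so after x·y·y·y the machine is still in q4, and z then leads to the accepting state q1. Hence cdcccccccccccccd ∈ L(M).

cdcccccccccccccd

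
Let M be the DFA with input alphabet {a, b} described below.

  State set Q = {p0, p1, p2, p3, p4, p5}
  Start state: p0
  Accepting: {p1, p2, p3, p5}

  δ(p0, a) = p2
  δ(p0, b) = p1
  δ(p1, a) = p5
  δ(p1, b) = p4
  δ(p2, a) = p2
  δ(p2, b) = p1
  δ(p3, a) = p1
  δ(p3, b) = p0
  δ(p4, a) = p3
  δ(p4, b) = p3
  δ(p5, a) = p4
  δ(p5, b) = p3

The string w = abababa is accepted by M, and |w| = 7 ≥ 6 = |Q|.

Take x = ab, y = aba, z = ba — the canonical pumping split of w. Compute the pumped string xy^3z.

ababaabaababa

xy^3z = ab·aba·aba·aba·ba = ababaabaababa.
Reading y = aba takes M from p1 back to p1, so after x·y·y·y the machine is still in p1, and z then leads to the accepting state p3. Hence ababaabaababa ∈ L(M).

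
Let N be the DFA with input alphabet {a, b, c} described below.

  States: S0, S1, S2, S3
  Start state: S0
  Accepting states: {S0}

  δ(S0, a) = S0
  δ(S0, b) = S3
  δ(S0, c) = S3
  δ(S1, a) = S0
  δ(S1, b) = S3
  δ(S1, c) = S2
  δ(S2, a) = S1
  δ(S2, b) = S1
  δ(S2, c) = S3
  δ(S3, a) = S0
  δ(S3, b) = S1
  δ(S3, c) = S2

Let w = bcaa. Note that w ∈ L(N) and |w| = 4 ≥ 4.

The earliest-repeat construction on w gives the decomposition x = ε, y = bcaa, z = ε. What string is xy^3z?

xy^3z = ε·bcaa·bcaa·bcaa·ε = bcaabcaabcaa.
Reading y = bcaa takes N from S0 back to S0, so after x·y·y·y the machine is still in S0, and z then leads to the accepting state S0. Hence bcaabcaabcaa ∈ L(N).

bcaabcaabcaa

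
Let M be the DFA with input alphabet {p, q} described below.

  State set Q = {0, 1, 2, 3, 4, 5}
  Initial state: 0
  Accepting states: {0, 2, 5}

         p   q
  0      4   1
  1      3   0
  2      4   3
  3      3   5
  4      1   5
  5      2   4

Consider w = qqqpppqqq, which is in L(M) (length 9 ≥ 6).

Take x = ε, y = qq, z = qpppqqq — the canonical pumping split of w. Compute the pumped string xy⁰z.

xy⁰z = xz = ε·qpppqqq = qpppqqq.
Reading y = qq takes M from 0 back to 0, so after x the machine is still in 0, and z then leads to the accepting state 5. Hence qpppqqq ∈ L(M).

qpppqqq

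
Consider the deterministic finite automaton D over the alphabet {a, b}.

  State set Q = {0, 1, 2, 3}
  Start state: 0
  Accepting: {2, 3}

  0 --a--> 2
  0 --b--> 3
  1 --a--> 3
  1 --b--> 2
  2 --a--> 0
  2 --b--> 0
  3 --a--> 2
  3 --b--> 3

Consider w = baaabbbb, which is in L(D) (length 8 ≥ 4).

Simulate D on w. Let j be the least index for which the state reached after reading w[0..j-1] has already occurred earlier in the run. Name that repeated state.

Run of D on w = b a a a b b b b:
  step 0: 0  (start)
  step 1: 3  (read b: 0→3)
  step 2: 2  (read a: 3→2)
  step 3: 0  (read a: 2→0)   ← first repeat (0 seen earlier)
  step 4: 2  (read a: 0→2)
  step 5: 0  (read b: 2→0)
  step 6: 3  (read b: 0→3)
  step 7: 3  (read b: 3→3)
  step 8: 3  (read b: 3→3)

The earliest repeat is at step j = 3: D is in 0, which it already visited at step i = 0.
The DFA has 4 states, so the proof of the pumping lemma guarantees a repeated state among the first 4+1 visited; the segment between the two visits is the pumpable y.

0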